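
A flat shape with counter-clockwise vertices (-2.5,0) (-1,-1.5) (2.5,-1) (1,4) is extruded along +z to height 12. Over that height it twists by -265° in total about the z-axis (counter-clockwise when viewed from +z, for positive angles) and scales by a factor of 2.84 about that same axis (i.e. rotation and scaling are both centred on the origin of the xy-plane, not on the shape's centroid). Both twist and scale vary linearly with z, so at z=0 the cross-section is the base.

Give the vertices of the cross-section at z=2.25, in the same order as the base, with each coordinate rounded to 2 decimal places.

t = z/height = 2.25/12 = 0.1875
s = 1 + (scale-1)·z/height = 1 + (2.84-1)·2.25/12 = 1.345000
θ = twist·z/height = -265°·2.25/12 = -49.6875° = -0.867210 rad
cos θ = 0.646956, sin θ = -0.762527 (intermediates below are computed at full precision and shown rounded to 5 d.p.)
v1: (-2.5,0) → rotate → (-1.61739,1.90632) → ×s → (-2.17539,2.56400) → (-2.18,2.56)
v2: (-1,-1.5) → rotate → (-1.79075,-0.20791) → ×s → (-2.40855,-0.27963) → (-2.41,-0.28)
v3: (2.5,-1) → rotate → (0.85486,-2.55327) → ×s → (1.14979,-3.43415) → (1.15,-3.43)
v4: (1,4) → rotate → (3.69706,1.82530) → ×s → (4.97255,2.45503) → (4.97,2.46)

Cross-section at z=2.25: (-2.18,2.56) (-2.41,-0.28) (1.15,-3.43) (4.97,2.46)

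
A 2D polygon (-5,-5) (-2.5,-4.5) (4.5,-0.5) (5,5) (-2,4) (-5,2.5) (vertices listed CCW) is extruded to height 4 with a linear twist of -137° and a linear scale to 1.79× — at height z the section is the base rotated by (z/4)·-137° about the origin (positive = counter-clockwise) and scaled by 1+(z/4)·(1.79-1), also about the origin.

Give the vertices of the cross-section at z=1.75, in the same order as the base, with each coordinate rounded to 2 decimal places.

t = z/height = 1.75/4 = 0.4375
s = 1 + (scale-1)·z/height = 1 + (1.79-1)·1.75/4 = 1.345625
θ = twist·z/height = -137°·1.75/4 = -59.9375° = -1.046107 rad
cos θ = 0.500944, sin θ = -0.865479 (intermediates below are computed at full precision and shown rounded to 5 d.p.)
v1: (-5,-5) → rotate → (-6.83212,1.82268) → ×s → (-9.19347,2.45264) → (-9.19,2.45)
v2: (-2.5,-4.5) → rotate → (-5.14702,-0.09055) → ×s → (-6.92596,-0.12185) → (-6.93,-0.12)
v3: (4.5,-0.5) → rotate → (1.82151,-4.14513) → ×s → (2.45107,-5.57779) → (2.45,-5.58)
v4: (5,5) → rotate → (6.83212,-1.82268) → ×s → (9.19347,-2.45264) → (9.19,-2.45)
v5: (-2,4) → rotate → (2.46003,3.73474) → ×s → (3.31028,5.02555) → (3.31,5.03)
v6: (-5,2.5) → rotate → (-0.34102,5.57976) → ×s → (-0.45889,7.50826) → (-0.46,7.51)

Cross-section at z=1.75: (-9.19,2.45) (-6.93,-0.12) (2.45,-5.58) (9.19,-2.45) (3.31,5.03) (-0.46,7.51)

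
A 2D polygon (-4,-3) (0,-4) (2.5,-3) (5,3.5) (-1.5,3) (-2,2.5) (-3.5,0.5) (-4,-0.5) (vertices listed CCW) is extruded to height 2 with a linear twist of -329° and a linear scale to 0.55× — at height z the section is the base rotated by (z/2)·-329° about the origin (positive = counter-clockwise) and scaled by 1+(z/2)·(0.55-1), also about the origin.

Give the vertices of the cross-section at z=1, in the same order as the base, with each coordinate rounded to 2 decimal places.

t = z/height = 1/2 = 0.5
s = 1 + (scale-1)·z/height = 1 + (0.55-1)·1/2 = 0.775000
θ = twist·z/height = -329°·1/2 = -164.5000° = -2.871067 rad
cos θ = -0.963630, sin θ = -0.267238 (intermediates below are computed at full precision and shown rounded to 5 d.p.)
v1: (-4,-3) → rotate → (3.05281,3.95984) → ×s → (2.36593,3.06888) → (2.37,3.07)
v2: (0,-4) → rotate → (-1.06895,3.85452) → ×s → (-0.82844,2.98725) → (-0.83,2.99)
v3: (2.5,-3) → rotate → (-3.21079,2.22280) → ×s → (-2.48836,1.72267) → (-2.49,1.72)
v4: (5,3.5) → rotate → (-3.88282,-4.70890) → ×s → (-3.00918,-3.64940) → (-3.01,-3.65)
v5: (-1.5,3) → rotate → (2.24716,-2.49003) → ×s → (1.74155,-1.92978) → (1.74,-1.93)
v6: (-2,2.5) → rotate → (2.59536,-1.87460) → ×s → (2.01140,-1.45281) → (2.01,-1.45)
v7: (-3.5,0.5) → rotate → (3.50633,0.45352) → ×s → (2.71740,0.35148) → (2.72,0.35)
v8: (-4,-0.5) → rotate → (3.72090,1.55077) → ×s → (2.88370,1.20185) → (2.88,1.20)

Cross-section at z=1: (2.37,3.07) (-0.83,2.99) (-2.49,1.72) (-3.01,-3.65) (1.74,-1.93) (2.01,-1.45) (2.72,0.35) (2.88,1.20)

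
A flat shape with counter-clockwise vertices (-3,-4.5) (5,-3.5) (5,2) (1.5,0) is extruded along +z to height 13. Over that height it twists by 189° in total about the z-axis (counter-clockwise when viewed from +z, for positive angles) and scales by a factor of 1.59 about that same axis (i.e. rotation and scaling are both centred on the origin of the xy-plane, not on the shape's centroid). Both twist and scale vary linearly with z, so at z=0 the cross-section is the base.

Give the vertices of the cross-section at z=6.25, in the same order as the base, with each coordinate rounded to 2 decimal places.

Cross-section at z=6.25: (5.83,-3.76) (4.40,6.49) (-2.66,6.38) (-0.03,1.93)

t = z/height = 6.25/13 = 0.480769
s = 1 + (scale-1)·z/height = 1 + (1.59-1)·6.25/13 = 1.283654
θ = twist·z/height = 189°·6.25/13 = 90.8654° = 1.585900 rad
cos θ = -0.015103, sin θ = 0.999886 (intermediates below are computed at full precision and shown rounded to 5 d.p.)
v1: (-3,-4.5) → rotate → (4.54480,-2.93169) → ×s → (5.83395,-3.76328) → (5.83,-3.76)
v2: (5,-3.5) → rotate → (3.42408,5.05229) → ×s → (4.39534,6.48539) → (4.40,6.49)
v3: (5,2) → rotate → (-2.07529,4.96922) → ×s → (-2.66395,6.37876) → (-2.66,6.38)
v4: (1.5,0) → rotate → (-0.02265,1.49983) → ×s → (-0.02908,1.92526) → (-0.03,1.93)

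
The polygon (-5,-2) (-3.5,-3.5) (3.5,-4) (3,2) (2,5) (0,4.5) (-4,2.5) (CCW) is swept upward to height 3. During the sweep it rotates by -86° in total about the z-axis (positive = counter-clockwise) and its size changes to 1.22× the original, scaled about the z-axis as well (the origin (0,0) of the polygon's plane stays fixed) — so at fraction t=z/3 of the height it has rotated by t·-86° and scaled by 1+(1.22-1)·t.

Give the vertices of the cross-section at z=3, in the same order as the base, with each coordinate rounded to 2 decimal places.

Cross-section at z=3: (-2.86,5.91) (-4.56,3.96) (-4.57,-4.60) (2.69,-3.48) (6.26,-2.01) (5.48,0.38) (2.70,5.08)

t = z/height = 3/3 = 1
s = 1 + (scale-1)·z/height = 1 + (1.22-1)·3/3 = 1.220000
θ = twist·z/height = -86°·3/3 = -86.0000° = -1.500983 rad
cos θ = 0.069756, sin θ = -0.997564 (intermediates below are computed at full precision and shown rounded to 5 d.p.)
v1: (-5,-2) → rotate → (-2.34391,4.84831) → ×s → (-2.85957,5.91493) → (-2.86,5.91)
v2: (-3.5,-3.5) → rotate → (-3.73562,3.24733) → ×s → (-4.55746,3.96174) → (-4.56,3.96)
v3: (3.5,-4) → rotate → (-3.74611,-3.77050) → ×s → (-4.57025,-4.60001) → (-4.57,-4.60)
v4: (3,2) → rotate → (2.20440,-2.85318) → ×s → (2.68936,-3.48088) → (2.69,-3.48)
v5: (2,5) → rotate → (5.12733,-1.64635) → ×s → (6.25535,-2.00854) → (6.26,-2.01)
v6: (0,4.5) → rotate → (4.48904,0.31390) → ×s → (5.47663,0.38296) → (5.48,0.38)
v7: (-4,2.5) → rotate → (2.21488,4.16465) → ×s → (2.70216,5.08087) → (2.70,5.08)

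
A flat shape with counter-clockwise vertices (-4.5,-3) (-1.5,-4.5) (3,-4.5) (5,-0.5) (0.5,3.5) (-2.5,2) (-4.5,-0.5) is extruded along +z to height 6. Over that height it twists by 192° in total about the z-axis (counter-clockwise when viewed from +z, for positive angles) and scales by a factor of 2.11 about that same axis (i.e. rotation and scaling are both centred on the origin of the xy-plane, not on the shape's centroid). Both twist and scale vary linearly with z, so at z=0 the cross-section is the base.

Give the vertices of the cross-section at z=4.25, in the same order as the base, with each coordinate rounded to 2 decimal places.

Cross-section at z=4.25: (9.50,-1.73) (7.51,3.92) (1.73,9.50) (-5.80,6.85) (-4.99,-3.88) (0.73,-5.67) (6.40,-4.94)

t = z/height = 4.25/6 = 0.708333
s = 1 + (scale-1)·z/height = 1 + (2.11-1)·4.25/6 = 1.786250
θ = twist·z/height = 192°·4.25/6 = 136.0000° = 2.373648 rad
cos θ = -0.719340, sin θ = 0.694658 (intermediates below are computed at full precision and shown rounded to 5 d.p.)
v1: (-4.5,-3) → rotate → (5.32100,-0.96794) → ×s → (9.50464,-1.72899) → (9.50,-1.73)
v2: (-1.5,-4.5) → rotate → (4.20497,2.19504) → ×s → (7.51113,3.92089) → (7.51,3.92)
v3: (3,-4.5) → rotate → (0.96794,5.32100) → ×s → (1.72899,9.50464) → (1.73,9.50)
v4: (5,-0.5) → rotate → (-3.24937,3.83296) → ×s → (-5.80419,6.84663) → (-5.80,6.85)
v5: (0.5,3.5) → rotate → (-2.79097,-2.17036) → ×s → (-4.98538,-3.87681) → (-4.99,-3.88)
v6: (-2.5,2) → rotate → (0.40903,-3.17533) → ×s → (0.73063,-5.67193) → (0.73,-5.67)
v7: (-4.5,-0.5) → rotate → (3.58436,-2.76629) → ×s → (6.40256,-4.94129) → (6.40,-4.94)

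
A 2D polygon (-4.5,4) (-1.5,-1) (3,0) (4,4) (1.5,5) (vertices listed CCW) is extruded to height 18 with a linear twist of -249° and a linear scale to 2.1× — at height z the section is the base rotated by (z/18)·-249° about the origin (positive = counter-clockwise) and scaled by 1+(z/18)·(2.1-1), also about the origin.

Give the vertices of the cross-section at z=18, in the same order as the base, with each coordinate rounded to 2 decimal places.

Cross-section at z=18: (-4.46,-11.83) (3.09,-2.19) (-2.26,5.88) (-10.85,4.83) (-10.93,-0.82)

t = z/height = 18/18 = 1
s = 1 + (scale-1)·z/height = 1 + (2.1-1)·18/18 = 2.100000
θ = twist·z/height = -249°·18/18 = -249.0000° = -4.345870 rad
cos θ = -0.358368, sin θ = 0.933580 (intermediates below are computed at full precision and shown rounded to 5 d.p.)
v1: (-4.5,4) → rotate → (-2.12167,-5.63458) → ×s → (-4.45550,-11.83263) → (-4.46,-11.83)
v2: (-1.5,-1) → rotate → (1.47113,-1.04200) → ×s → (3.08938,-2.18821) → (3.09,-2.19)
v3: (3,0) → rotate → (-1.07510,2.80074) → ×s → (-2.25772,5.88156) → (-2.26,5.88)
v4: (4,4) → rotate → (-5.16779,2.30085) → ×s → (-10.85237,4.83178) → (-10.85,4.83)
v5: (1.5,5) → rotate → (-5.20545,-0.39147) → ×s → (-10.93145,-0.82209) → (-10.93,-0.82)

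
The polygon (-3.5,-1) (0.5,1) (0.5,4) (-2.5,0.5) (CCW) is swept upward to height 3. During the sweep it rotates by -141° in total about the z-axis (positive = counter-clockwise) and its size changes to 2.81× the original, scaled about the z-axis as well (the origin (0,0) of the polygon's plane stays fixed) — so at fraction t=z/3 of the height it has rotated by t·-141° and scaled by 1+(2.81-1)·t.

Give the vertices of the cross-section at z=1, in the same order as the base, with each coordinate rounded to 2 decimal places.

Cross-section at z=1: (-5.00,3.01) (1.72,0.51) (5.24,3.79) (-2.15,3.48)

t = z/height = 1/3 = 0.333333
s = 1 + (scale-1)·z/height = 1 + (2.81-1)·1/3 = 1.603333
θ = twist·z/height = -141°·1/3 = -47.0000° = -0.820305 rad
cos θ = 0.681998, sin θ = -0.731354 (intermediates below are computed at full precision and shown rounded to 5 d.p.)
v1: (-3.5,-1) → rotate → (-3.11835,1.87774) → ×s → (-4.99975,3.01064) → (-5.00,3.01)
v2: (0.5,1) → rotate → (1.07235,0.31632) → ×s → (1.71934,0.50717) → (1.72,0.51)
v3: (0.5,4) → rotate → (3.26641,2.36232) → ×s → (5.23715,3.78758) → (5.24,3.79)
v4: (-2.5,0.5) → rotate → (-1.33932,2.16938) → ×s → (-2.14737,3.47824) → (-2.15,3.48)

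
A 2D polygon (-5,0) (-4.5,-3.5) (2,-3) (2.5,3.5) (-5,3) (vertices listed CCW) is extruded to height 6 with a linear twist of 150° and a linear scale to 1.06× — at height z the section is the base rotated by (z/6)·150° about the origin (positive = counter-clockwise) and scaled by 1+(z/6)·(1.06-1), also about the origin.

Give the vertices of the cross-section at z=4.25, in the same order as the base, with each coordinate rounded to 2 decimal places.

Cross-section at z=4.25: (1.46,-5.00) (4.82,-3.48) (2.42,2.88) (-4.23,1.48) (-1.54,-5.88)

t = z/height = 4.25/6 = 0.708333
s = 1 + (scale-1)·z/height = 1 + (1.06-1)·4.25/6 = 1.042500
θ = twist·z/height = 150°·4.25/6 = 106.2500° = 1.854412 rad
cos θ = -0.279829, sin θ = 0.960050 (intermediates below are computed at full precision and shown rounded to 5 d.p.)
v1: (-5,0) → rotate → (1.39915,-4.80025) → ×s → (1.45861,-5.00426) → (1.46,-5.00)
v2: (-4.5,-3.5) → rotate → (4.61941,-3.34082) → ×s → (4.81573,-3.48281) → (4.82,-3.48)
v3: (2,-3) → rotate → (2.32049,2.75959) → ×s → (2.41911,2.87687) → (2.42,2.88)
v4: (2.5,3.5) → rotate → (-4.05975,1.42072) → ×s → (-4.23229,1.48110) → (-4.23,1.48)
v5: (-5,3) → rotate → (-1.48100,-5.63974) → ×s → (-1.54395,-5.87943) → (-1.54,-5.88)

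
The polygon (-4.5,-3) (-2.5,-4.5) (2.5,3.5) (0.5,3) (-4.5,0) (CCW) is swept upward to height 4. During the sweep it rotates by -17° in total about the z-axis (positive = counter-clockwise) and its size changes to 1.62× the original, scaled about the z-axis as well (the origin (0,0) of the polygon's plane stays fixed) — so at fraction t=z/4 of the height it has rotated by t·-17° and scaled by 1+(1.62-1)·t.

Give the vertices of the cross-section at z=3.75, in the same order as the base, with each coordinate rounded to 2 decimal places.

Cross-section at z=3.75: (-8.14,-2.61) (-5.76,-5.76) (5.32,4.24) (2.06,4.34) (-6.84,1.95)

t = z/height = 3.75/4 = 0.9375
s = 1 + (scale-1)·z/height = 1 + (1.62-1)·3.75/4 = 1.581250
θ = twist·z/height = -17°·3.75/4 = -15.9375° = -0.278162 rad
cos θ = 0.961562, sin θ = -0.274589 (intermediates below are computed at full precision and shown rounded to 5 d.p.)
v1: (-4.5,-3) → rotate → (-5.15079,-1.64904) → ×s → (-8.14469,-2.60754) → (-8.14,-2.61)
v2: (-2.5,-4.5) → rotate → (-3.63955,-3.64056) → ×s → (-5.75504,-5.75663) → (-5.76,-5.76)
v3: (2.5,3.5) → rotate → (3.36496,2.67899) → ×s → (5.32085,4.23616) → (5.32,4.24)
v4: (0.5,3) → rotate → (1.30455,2.74739) → ×s → (2.06281,4.34431) → (2.06,4.34)
v5: (-4.5,0) → rotate → (-4.32703,1.23565) → ×s → (-6.84211,1.95387) → (-6.84,1.95)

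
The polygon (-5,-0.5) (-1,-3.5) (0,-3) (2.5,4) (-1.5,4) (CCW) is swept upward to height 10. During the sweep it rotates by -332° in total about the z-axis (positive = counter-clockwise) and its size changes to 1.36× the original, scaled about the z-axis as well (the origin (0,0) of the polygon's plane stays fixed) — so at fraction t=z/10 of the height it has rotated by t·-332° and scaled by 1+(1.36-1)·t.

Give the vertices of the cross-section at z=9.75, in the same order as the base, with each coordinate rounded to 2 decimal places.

Cross-section at z=9.75: (-5.04,-4.54) (1.71,-4.61) (2.40,-3.27) (-0.48,6.35) (-4.83,3.16)

t = z/height = 9.75/10 = 0.975
s = 1 + (scale-1)·z/height = 1 + (1.36-1)·9.75/10 = 1.351000
θ = twist·z/height = -332°·9.75/10 = -323.7000° = -5.649631 rad
cos θ = 0.805928, sin θ = 0.592013 (intermediates below are computed at full precision and shown rounded to 5 d.p.)
v1: (-5,-0.5) → rotate → (-3.73363,-3.36303) → ×s → (-5.04414,-4.54345) → (-5.04,-4.54)
v2: (-1,-3.5) → rotate → (1.26612,-3.41276) → ×s → (1.71053,-4.61064) → (1.71,-4.61)
v3: (0,-3) → rotate → (1.77604,-2.41778) → ×s → (2.39943,-3.26643) → (2.40,-3.27)
v4: (2.5,4) → rotate → (-0.35323,4.70375) → ×s → (-0.47722,6.35476) → (-0.48,6.35)
v5: (-1.5,4) → rotate → (-3.57695,2.33569) → ×s → (-4.83245,3.15552) → (-4.83,3.16)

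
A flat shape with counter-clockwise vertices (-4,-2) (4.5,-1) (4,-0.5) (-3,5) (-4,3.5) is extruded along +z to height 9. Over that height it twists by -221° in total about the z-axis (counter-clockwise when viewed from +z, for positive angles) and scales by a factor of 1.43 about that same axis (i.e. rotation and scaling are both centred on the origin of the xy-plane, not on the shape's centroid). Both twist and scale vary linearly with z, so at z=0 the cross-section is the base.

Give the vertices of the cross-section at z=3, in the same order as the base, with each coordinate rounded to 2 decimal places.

Cross-section at z=3: (-3.48,3.75) (0.35,-5.26) (0.74,-4.55) (4.52,4.90) (2.55,5.51)

t = z/height = 3/9 = 0.333333
s = 1 + (scale-1)·z/height = 1 + (1.43-1)·3/9 = 1.143333
θ = twist·z/height = -221°·3/9 = -73.6667° = -1.285726 rad
cos θ = 0.281225, sin θ = -0.959642 (intermediates below are computed at full precision and shown rounded to 5 d.p.)
v1: (-4,-2) → rotate → (-3.04418,3.27612) → ×s → (-3.48052,3.74569) → (-3.48,3.75)
v2: (4.5,-1) → rotate → (0.30587,-4.59961) → ×s → (0.34971,-5.25889) → (0.35,-5.26)
v3: (4,-0.5) → rotate → (0.64508,-3.97918) → ×s → (0.73754,-4.54953) → (0.74,-4.55)
v4: (-3,5) → rotate → (3.95453,4.28505) → ×s → (4.52135,4.89924) → (4.52,4.90)
v5: (-4,3.5) → rotate → (2.23385,4.82286) → ×s → (2.55403,5.51413) → (2.55,5.51)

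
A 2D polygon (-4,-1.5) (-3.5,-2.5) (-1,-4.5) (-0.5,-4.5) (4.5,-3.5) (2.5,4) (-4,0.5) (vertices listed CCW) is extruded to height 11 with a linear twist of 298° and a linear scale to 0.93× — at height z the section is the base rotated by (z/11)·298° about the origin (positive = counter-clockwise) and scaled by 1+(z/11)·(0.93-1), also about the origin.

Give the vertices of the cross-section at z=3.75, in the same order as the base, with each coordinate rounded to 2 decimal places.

Cross-section at z=3.75: (2.22,-3.53) (3.08,-2.86) (4.50,-0.07) (4.40,0.40) (2.46,4.99) (-4.32,1.61) (0.31,-3.92)

t = z/height = 3.75/11 = 0.340909
s = 1 + (scale-1)·z/height = 1 + (0.93-1)·3.75/11 = 0.976136
θ = twist·z/height = 298°·3.75/11 = 101.5909° = 1.773096 rad
cos θ = -0.200922, sin θ = 0.979607 (intermediates below are computed at full precision and shown rounded to 5 d.p.)
v1: (-4,-1.5) → rotate → (2.27310,-3.61704) → ×s → (2.21886,-3.53073) → (2.22,-3.53)
v2: (-3.5,-2.5) → rotate → (3.15225,-2.92632) → ×s → (3.07702,-2.85649) → (3.08,-2.86)
v3: (-1,-4.5) → rotate → (4.60915,-0.07546) → ×s → (4.49916,-0.07366) → (4.50,-0.07)
v4: (-0.5,-4.5) → rotate → (4.50869,0.41435) → ×s → (4.40110,0.40446) → (4.40,0.40)
v5: (4.5,-3.5) → rotate → (2.52447,5.11146) → ×s → (2.46423,4.98948) → (2.46,4.99)
v6: (2.5,4) → rotate → (-4.42073,1.64533) → ×s → (-4.31524,1.60606) → (-4.32,1.61)
v7: (-4,0.5) → rotate → (0.31389,-4.01889) → ×s → (0.30640,-3.92298) → (0.31,-3.92)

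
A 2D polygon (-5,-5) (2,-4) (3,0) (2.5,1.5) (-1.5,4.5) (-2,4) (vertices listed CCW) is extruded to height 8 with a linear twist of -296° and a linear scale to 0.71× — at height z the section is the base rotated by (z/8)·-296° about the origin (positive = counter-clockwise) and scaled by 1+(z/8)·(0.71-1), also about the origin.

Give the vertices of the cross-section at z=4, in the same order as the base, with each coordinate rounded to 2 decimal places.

Cross-section at z=4: (1.36,5.89) (-3.26,1.99) (-2.18,-1.36) (-1.13,-2.22) (3.13,-2.58) (3.26,-1.99)

t = z/height = 4/8 = 0.5
s = 1 + (scale-1)·z/height = 1 + (0.71-1)·4/8 = 0.855000
θ = twist·z/height = -296°·4/8 = -148.0000° = -2.583087 rad
cos θ = -0.848048, sin θ = -0.529919 (intermediates below are computed at full precision and shown rounded to 5 d.p.)
v1: (-5,-5) → rotate → (1.59064,6.88984) → ×s → (1.36000,5.89081) → (1.36,5.89)
v2: (2,-4) → rotate → (-3.81577,2.33235) → ×s → (-3.26249,1.99416) → (-3.26,1.99)
v3: (3,0) → rotate → (-2.54414,-1.58976) → ×s → (-2.17524,-1.35924) → (-2.18,-1.36)
v4: (2.5,1.5) → rotate → (-1.32524,-2.59687) → ×s → (-1.13308,-2.22032) → (-1.13,-2.22)
v5: (-1.5,4.5) → rotate → (3.65671,-3.02134) → ×s → (3.12649,-2.58324) → (3.13,-2.58)
v6: (-2,4) → rotate → (3.81577,-2.33235) → ×s → (3.26249,-1.99416) → (3.26,-1.99)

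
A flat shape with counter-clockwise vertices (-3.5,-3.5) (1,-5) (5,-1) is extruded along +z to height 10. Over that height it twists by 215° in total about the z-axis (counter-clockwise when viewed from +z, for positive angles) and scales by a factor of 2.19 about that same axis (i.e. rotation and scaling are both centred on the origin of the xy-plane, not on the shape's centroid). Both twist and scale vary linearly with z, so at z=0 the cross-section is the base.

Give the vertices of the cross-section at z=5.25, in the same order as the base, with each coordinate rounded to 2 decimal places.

t = z/height = 5.25/10 = 0.525
s = 1 + (scale-1)·z/height = 1 + (2.19-1)·5.25/10 = 1.624750
θ = twist·z/height = 215°·5.25/10 = 112.8750° = 1.970040 rad
cos θ = -0.388722, sin θ = 0.921355 (intermediates below are computed at full precision and shown rounded to 5 d.p.)
v1: (-3.5,-3.5) → rotate → (4.58527,-1.86422) → ×s → (7.44992,-3.02888) → (7.45,-3.03)
v2: (1,-5) → rotate → (4.21805,2.86496) → ×s → (6.85328,4.65485) → (6.85,4.65)
v3: (5,-1) → rotate → (-1.02225,4.99550) → ×s → (-1.66091,8.11643) → (-1.66,8.12)

Cross-section at z=5.25: (7.45,-3.03) (6.85,4.65) (-1.66,8.12)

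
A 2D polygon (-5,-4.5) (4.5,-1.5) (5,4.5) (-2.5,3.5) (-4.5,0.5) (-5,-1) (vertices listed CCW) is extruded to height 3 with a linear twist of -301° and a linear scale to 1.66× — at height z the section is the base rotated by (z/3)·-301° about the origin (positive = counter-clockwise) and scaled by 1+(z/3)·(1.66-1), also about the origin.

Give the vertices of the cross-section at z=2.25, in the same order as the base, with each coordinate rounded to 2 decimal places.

Cross-section at z=2.25: (10.03,-0.66) (-3.09,6.38) (-10.03,0.66) (-1.14,-6.33) (4.16,-5.34) (6.29,-4.31)

t = z/height = 2.25/3 = 0.75
s = 1 + (scale-1)·z/height = 1 + (1.66-1)·2.25/3 = 1.495000
θ = twist·z/height = -301°·2.25/3 = -225.7500° = -3.940081 rad
cos θ = -0.697790, sin θ = 0.716302 (intermediates below are computed at full precision and shown rounded to 5 d.p.)
v1: (-5,-4.5) → rotate → (6.71231,-0.44145) → ×s → (10.03491,-0.65997) → (10.03,-0.66)
v2: (4.5,-1.5) → rotate → (-2.06560,4.27004) → ×s → (-3.08808,6.38372) → (-3.09,6.38)
v3: (5,4.5) → rotate → (-6.71231,0.44145) → ×s → (-10.03491,0.65997) → (-10.03,0.66)
v4: (-2.5,3.5) → rotate → (-0.76258,-4.23302) → ×s → (-1.14006,-6.32837) → (-1.14,-6.33)
v5: (-4.5,0.5) → rotate → (2.78191,-3.57225) → ×s → (4.15895,-5.34052) → (4.16,-5.34)
v6: (-5,-1) → rotate → (4.20525,-2.88372) → ×s → (6.28686,-4.31116) → (6.29,-4.31)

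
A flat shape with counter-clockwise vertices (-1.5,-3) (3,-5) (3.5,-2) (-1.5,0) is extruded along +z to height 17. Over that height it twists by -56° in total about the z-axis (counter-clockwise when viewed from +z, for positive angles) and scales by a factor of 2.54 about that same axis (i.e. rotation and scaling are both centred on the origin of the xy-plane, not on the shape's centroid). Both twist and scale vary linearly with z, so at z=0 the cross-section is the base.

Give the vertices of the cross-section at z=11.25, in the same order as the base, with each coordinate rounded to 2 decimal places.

Cross-section at z=11.25: (-6.07,-3.01) (-1.25,-11.71) (3.21,-7.48) (-2.42,1.83)

t = z/height = 11.25/17 = 0.661765
s = 1 + (scale-1)·z/height = 1 + (2.54-1)·11.25/17 = 2.019118
θ = twist·z/height = -56°·11.25/17 = -37.0588° = -0.646798 rad
cos θ = 0.798017, sin θ = -0.602635 (intermediates below are computed at full precision and shown rounded to 5 d.p.)
v1: (-1.5,-3) → rotate → (-3.00493,-1.49010) → ×s → (-6.06731,-3.00869) → (-6.07,-3.01)
v2: (3,-5) → rotate → (-0.61912,-5.79799) → ×s → (-1.25008,-11.70682) → (-1.25,-11.71)
v3: (3.5,-2) → rotate → (1.58779,-3.70526) → ×s → (3.20594,-7.48135) → (3.21,-7.48)
v4: (-1.5,0) → rotate → (-1.19703,0.90395) → ×s → (-2.41694,1.82519) → (-2.42,1.83)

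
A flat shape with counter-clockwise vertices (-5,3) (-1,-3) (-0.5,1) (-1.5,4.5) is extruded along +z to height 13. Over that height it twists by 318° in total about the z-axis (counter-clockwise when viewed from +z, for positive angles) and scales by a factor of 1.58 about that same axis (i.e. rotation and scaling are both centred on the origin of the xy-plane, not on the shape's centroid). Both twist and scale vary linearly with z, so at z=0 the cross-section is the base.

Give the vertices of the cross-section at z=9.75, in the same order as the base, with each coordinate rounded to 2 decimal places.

t = z/height = 9.75/13 = 0.75
s = 1 + (scale-1)·z/height = 1 + (1.58-1)·9.75/13 = 1.435000
θ = twist·z/height = 318°·9.75/13 = 238.5000° = 4.162610 rad
cos θ = -0.522499, sin θ = -0.852640 (intermediates below are computed at full precision and shown rounded to 5 d.p.)
v1: (-5,3) → rotate → (5.17041,2.69571) → ×s → (7.41954,3.86834) → (7.42,3.87)
v2: (-1,-3) → rotate → (-2.03542,2.42014) → ×s → (-2.92083,3.47289) → (-2.92,3.47)
v3: (-0.5,1) → rotate → (1.11389,-0.09618) → ×s → (1.59843,-0.13802) → (1.60,-0.14)
v4: (-1.5,4.5) → rotate → (4.62063,-1.07228) → ×s → (6.63060,-1.53873) → (6.63,-1.54)

Cross-section at z=9.75: (7.42,3.87) (-2.92,3.47) (1.60,-0.14) (6.63,-1.54)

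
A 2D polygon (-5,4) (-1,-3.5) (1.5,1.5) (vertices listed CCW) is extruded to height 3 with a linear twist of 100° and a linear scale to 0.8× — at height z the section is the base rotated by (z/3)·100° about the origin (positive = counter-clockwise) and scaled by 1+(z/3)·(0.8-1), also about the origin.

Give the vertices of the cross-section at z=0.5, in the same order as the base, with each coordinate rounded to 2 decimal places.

t = z/height = 0.5/3 = 0.166667
s = 1 + (scale-1)·z/height = 1 + (0.8-1)·0.5/3 = 0.966667
θ = twist·z/height = 100°·0.5/3 = 16.6667° = 0.290888 rad
cos θ = 0.957990, sin θ = 0.286803 (intermediates below are computed at full precision and shown rounded to 5 d.p.)
v1: (-5,4) → rotate → (-5.93716,2.39794) → ×s → (-5.73926,2.31801) → (-5.74,2.32)
v2: (-1,-3.5) → rotate → (0.04582,-3.63977) → ×s → (0.04429,-3.51844) → (0.04,-3.52)
v3: (1.5,1.5) → rotate → (1.00678,1.86719) → ×s → (0.97322,1.80495) → (0.97,1.80)

Cross-section at z=0.5: (-5.74,2.32) (0.04,-3.52) (0.97,1.80)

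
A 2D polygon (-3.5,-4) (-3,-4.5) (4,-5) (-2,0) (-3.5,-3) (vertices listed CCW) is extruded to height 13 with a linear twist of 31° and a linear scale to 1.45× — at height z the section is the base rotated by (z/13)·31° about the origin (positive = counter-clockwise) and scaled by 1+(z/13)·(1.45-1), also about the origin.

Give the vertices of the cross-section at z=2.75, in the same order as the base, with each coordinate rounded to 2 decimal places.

Cross-section at z=2.75: (-3.31,-4.79) (-2.70,-5.27) (4.98,-4.94) (-2.18,-0.25) (-3.43,-3.70)

t = z/height = 2.75/13 = 0.211538
s = 1 + (scale-1)·z/height = 1 + (1.45-1)·2.75/13 = 1.095192
θ = twist·z/height = 31°·2.75/13 = 6.5577° = 0.114453 rad
cos θ = 0.993457, sin θ = 0.114204 (intermediates below are computed at full precision and shown rounded to 5 d.p.)
v1: (-3.5,-4) → rotate → (-3.02029,-4.37354) → ×s → (-3.30779,-4.78987) → (-3.31,-4.79)
v2: (-3,-4.5) → rotate → (-2.46646,-4.81317) → ×s → (-2.70124,-5.27135) → (-2.70,-5.27)
v3: (4,-5) → rotate → (4.54485,-4.51047) → ×s → (4.97748,-4.93983) → (4.98,-4.94)
v4: (-2,0) → rotate → (-1.98691,-0.22841) → ×s → (-2.17605,-0.25015) → (-2.18,-0.25)
v5: (-3.5,-3) → rotate → (-3.13449,-3.38008) → ×s → (-3.43287,-3.70184) → (-3.43,-3.70)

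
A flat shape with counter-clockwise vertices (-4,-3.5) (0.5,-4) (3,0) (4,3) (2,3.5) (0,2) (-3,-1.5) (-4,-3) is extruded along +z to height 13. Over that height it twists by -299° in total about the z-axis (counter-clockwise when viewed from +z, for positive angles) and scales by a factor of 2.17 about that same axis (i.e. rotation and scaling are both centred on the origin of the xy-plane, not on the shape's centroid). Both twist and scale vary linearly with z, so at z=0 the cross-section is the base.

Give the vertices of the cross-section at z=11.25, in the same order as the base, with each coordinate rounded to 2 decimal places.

t = z/height = 11.25/13 = 0.865385
s = 1 + (scale-1)·z/height = 1 + (2.17-1)·11.25/13 = 2.012500
θ = twist·z/height = -299°·11.25/13 = -258.7500° = -4.516039 rad
cos θ = -0.195090, sin θ = 0.980785 (intermediates below are computed at full precision and shown rounded to 5 d.p.)
v1: (-4,-3.5) → rotate → (4.21311,-3.24032) → ×s → (8.47888,-6.52115) → (8.48,-6.52)
v2: (0.5,-4) → rotate → (3.82560,1.27075) → ×s → (7.69901,2.55739) → (7.70,2.56)
v3: (3,0) → rotate → (-0.58527,2.94236) → ×s → (-1.17786,5.92149) → (-1.18,5.92)
v4: (4,3) → rotate → (-3.72272,3.33787) → ×s → (-7.49197,6.71746) → (-7.49,6.72)
v5: (2,3.5) → rotate → (-3.82293,1.27875) → ×s → (-7.69364,2.57349) → (-7.69,2.57)
v6: (0,2) → rotate → (-1.96157,-0.39018) → ×s → (-3.94766,-0.78524) → (-3.95,-0.79)
v7: (-3,-1.5) → rotate → (2.05645,-2.64972) → ×s → (4.13860,-5.33256) → (4.14,-5.33)
v8: (-4,-3) → rotate → (3.72272,-3.33787) → ×s → (7.49197,-6.71746) → (7.49,-6.72)

Cross-section at z=11.25: (8.48,-6.52) (7.70,2.56) (-1.18,5.92) (-7.49,6.72) (-7.69,2.57) (-3.95,-0.79) (4.14,-5.33) (7.49,-6.72)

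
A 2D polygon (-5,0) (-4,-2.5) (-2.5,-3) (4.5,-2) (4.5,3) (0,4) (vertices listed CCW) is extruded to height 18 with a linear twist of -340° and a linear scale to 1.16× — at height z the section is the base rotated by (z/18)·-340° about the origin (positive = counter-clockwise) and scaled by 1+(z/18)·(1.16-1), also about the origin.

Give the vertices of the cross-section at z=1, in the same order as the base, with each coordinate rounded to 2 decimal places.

t = z/height = 1/18 = 0.0555556
s = 1 + (scale-1)·z/height = 1 + (1.16-1)·1/18 = 1.008889
θ = twist·z/height = -340°·1/18 = -18.8889° = -0.329673 rad
cos θ = 0.946148, sin θ = -0.323734 (intermediates below are computed at full precision and shown rounded to 5 d.p.)
v1: (-5,0) → rotate → (-4.73074,1.61867) → ×s → (-4.77279,1.63306) → (-4.77,1.63)
v2: (-4,-2.5) → rotate → (-4.59393,-1.07043) → ×s → (-4.63476,-1.07995) → (-4.63,-1.08)
v3: (-2.5,-3) → rotate → (-3.33657,-2.02911) → ×s → (-3.36623,-2.04715) → (-3.37,-2.05)
v4: (4.5,-2) → rotate → (3.61020,-3.34910) → ×s → (3.64229,-3.37887) → (3.64,-3.38)
v5: (4.5,3) → rotate → (5.22887,1.38164) → ×s → (5.27535,1.39392) → (5.28,1.39)
v6: (0,4) → rotate → (1.29494,3.78459) → ×s → (1.30645,3.81823) → (1.31,3.82)

Cross-section at z=1: (-4.77,1.63) (-4.63,-1.08) (-3.37,-2.05) (3.64,-3.38) (5.28,1.39) (1.31,3.82)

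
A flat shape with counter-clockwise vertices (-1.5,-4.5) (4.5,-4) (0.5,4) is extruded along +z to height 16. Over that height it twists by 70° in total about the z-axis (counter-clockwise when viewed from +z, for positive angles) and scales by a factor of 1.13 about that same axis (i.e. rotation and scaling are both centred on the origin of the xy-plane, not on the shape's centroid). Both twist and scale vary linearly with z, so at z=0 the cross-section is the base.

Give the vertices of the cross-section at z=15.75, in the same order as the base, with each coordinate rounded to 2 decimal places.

t = z/height = 15.75/16 = 0.984375
s = 1 + (scale-1)·z/height = 1 + (1.13-1)·15.75/16 = 1.127969
θ = twist·z/height = 70°·15.75/16 = 68.9063° = 1.202641 rad
cos θ = 0.359895, sin θ = 0.932993 (intermediates below are computed at full precision and shown rounded to 5 d.p.)
v1: (-1.5,-4.5) → rotate → (3.65863,-3.01902) → ×s → (4.12681,-3.40536) → (4.13,-3.41)
v2: (4.5,-4) → rotate → (5.35150,2.75889) → ×s → (6.03632,3.11194) → (6.04,3.11)
v3: (0.5,4) → rotate → (-3.55202,1.90608) → ×s → (-4.00657,2.14999) → (-4.01,2.15)

Cross-section at z=15.75: (4.13,-3.41) (6.04,3.11) (-4.01,2.15)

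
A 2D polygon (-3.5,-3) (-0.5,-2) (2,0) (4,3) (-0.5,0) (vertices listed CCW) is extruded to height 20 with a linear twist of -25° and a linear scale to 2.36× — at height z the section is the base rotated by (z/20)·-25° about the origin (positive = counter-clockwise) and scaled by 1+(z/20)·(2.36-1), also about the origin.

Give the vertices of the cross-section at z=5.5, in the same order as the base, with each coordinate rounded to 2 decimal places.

Cross-section at z=5.5: (-5.27,-3.52) (-1.01,-2.65) (2.73,-0.33) (5.95,3.43) (-0.68,0.08)

t = z/height = 5.5/20 = 0.275
s = 1 + (scale-1)·z/height = 1 + (2.36-1)·5.5/20 = 1.374000
θ = twist·z/height = -25°·5.5/20 = -6.8750° = -0.119991 rad
cos θ = 0.992810, sin θ = -0.119704 (intermediates below are computed at full precision and shown rounded to 5 d.p.)
v1: (-3.5,-3) → rotate → (-3.83394,-2.55947) → ×s → (-5.26784,-3.51671) → (-5.27,-3.52)
v2: (-0.5,-2) → rotate → (-0.73581,-1.92577) → ×s → (-1.01101,-2.64600) → (-1.01,-2.65)
v3: (2,0) → rotate → (1.98562,-0.23941) → ×s → (2.72824,-0.32895) → (2.73,-0.33)
v4: (4,3) → rotate → (4.33035,2.49961) → ×s → (5.94990,3.43447) → (5.95,3.43)
v5: (-0.5,0) → rotate → (-0.49640,0.05985) → ×s → (-0.68206,0.08224) → (-0.68,0.08)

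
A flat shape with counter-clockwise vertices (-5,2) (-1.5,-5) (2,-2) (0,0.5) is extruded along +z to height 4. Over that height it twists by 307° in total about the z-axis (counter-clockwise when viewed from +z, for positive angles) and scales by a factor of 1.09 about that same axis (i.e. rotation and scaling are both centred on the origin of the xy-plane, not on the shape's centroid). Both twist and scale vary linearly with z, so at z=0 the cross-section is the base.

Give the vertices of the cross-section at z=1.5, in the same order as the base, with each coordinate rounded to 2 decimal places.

Cross-section at z=1.5: (0.32,-5.56) (5.34,0.79) (0.99,2.75) (-0.47,-0.22)

t = z/height = 1.5/4 = 0.375
s = 1 + (scale-1)·z/height = 1 + (1.09-1)·1.5/4 = 1.033750
θ = twist·z/height = 307°·1.5/4 = 115.1250° = 2.009310 rad
cos θ = -0.424595, sin θ = 0.905384 (intermediates below are computed at full precision and shown rounded to 5 d.p.)
v1: (-5,2) → rotate → (0.31221,-5.37611) → ×s → (0.32274,-5.55755) → (0.32,-5.56)
v2: (-1.5,-5) → rotate → (5.16381,0.76490) → ×s → (5.33809,0.79071) → (5.34,0.79)
v3: (2,-2) → rotate → (0.96158,2.65996) → ×s → (0.99403,2.74973) → (0.99,2.75)
v4: (0,0.5) → rotate → (-0.45269,-0.21230) → ×s → (-0.46797,-0.21946) → (-0.47,-0.22)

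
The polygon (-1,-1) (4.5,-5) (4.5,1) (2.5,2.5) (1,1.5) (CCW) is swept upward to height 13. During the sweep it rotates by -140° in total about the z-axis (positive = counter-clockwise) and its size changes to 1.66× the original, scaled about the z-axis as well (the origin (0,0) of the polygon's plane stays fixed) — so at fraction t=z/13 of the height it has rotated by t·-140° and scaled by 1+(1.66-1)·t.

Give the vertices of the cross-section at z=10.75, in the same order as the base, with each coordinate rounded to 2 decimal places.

t = z/height = 10.75/13 = 0.826923
s = 1 + (scale-1)·z/height = 1 + (1.66-1)·10.75/13 = 1.545769
θ = twist·z/height = -140°·10.75/13 = -115.7692° = -2.020554 rad
cos θ = -0.434748, sin θ = -0.900552 (intermediates below are computed at full precision and shown rounded to 5 d.p.)
v1: (-1,-1) → rotate → (-0.46580,1.33530) → ×s → (-0.72003,2.06407) → (-0.72,2.06)
v2: (4.5,-5) → rotate → (-6.45913,-1.87875) → ×s → (-9.98432,-2.90411) → (-9.98,-2.90)
v3: (4.5,1) → rotate → (-1.05581,-4.48723) → ×s → (-1.63204,-6.93623) → (-1.63,-6.94)
v4: (2.5,2.5) → rotate → (1.16451,-3.33825) → ×s → (1.80007,-5.16016) → (1.80,-5.16)
v5: (1,1.5) → rotate → (0.91608,-1.55267) → ×s → (1.41605,-2.40008) → (1.42,-2.40)

Cross-section at z=10.75: (-0.72,2.06) (-9.98,-2.90) (-1.63,-6.94) (1.80,-5.16) (1.42,-2.40)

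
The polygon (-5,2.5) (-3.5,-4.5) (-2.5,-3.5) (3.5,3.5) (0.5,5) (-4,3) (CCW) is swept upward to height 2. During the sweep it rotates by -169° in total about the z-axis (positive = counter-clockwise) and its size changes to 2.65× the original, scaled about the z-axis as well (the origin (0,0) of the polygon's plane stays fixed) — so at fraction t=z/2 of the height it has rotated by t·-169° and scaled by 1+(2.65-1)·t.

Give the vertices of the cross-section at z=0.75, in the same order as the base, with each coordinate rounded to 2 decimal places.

t = z/height = 0.75/2 = 0.375
s = 1 + (scale-1)·z/height = 1 + (2.65-1)·0.75/2 = 1.618750
θ = twist·z/height = -169°·0.75/2 = -63.3750° = -1.106102 rad
cos θ = 0.448149, sin θ = -0.893959 (intermediates below are computed at full precision and shown rounded to 5 d.p.)
v1: (-5,2.5) → rotate → (-0.00585,5.59017) → ×s → (-0.00947,9.04908) → (-0.01,9.05)
v2: (-3.5,-4.5) → rotate → (-5.59134,1.11218) → ×s → (-9.05098,1.80035) → (-9.05,1.80)
v3: (-2.5,-3.5) → rotate → (-4.24923,0.66637) → ×s → (-6.87844,1.07869) → (-6.88,1.08)
v4: (3.5,3.5) → rotate → (4.69738,-1.56033) → ×s → (7.60388,-2.52579) → (7.60,-2.53)
v5: (0.5,5) → rotate → (4.69387,1.79377) → ×s → (7.59820,2.90366) → (7.60,2.90)
v6: (-4,3) → rotate → (0.88928,4.92028) → ×s → (1.43952,7.96471) → (1.44,7.96)

Cross-section at z=0.75: (-0.01,9.05) (-9.05,1.80) (-6.88,1.08) (7.60,-2.53) (7.60,2.90) (1.44,7.96)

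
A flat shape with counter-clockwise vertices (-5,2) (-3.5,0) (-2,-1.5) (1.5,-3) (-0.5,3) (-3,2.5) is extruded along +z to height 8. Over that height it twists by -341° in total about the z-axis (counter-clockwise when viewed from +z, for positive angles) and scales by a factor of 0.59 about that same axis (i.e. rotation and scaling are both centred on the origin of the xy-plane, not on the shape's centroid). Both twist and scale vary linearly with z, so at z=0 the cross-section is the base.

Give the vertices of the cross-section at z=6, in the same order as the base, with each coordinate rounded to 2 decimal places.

t = z/height = 6/8 = 0.75
s = 1 + (scale-1)·z/height = 1 + (0.59-1)·6/8 = 0.692500
θ = twist·z/height = -341°·6/8 = -255.7500° = -4.463680 rad
cos θ = -0.246153, sin θ = 0.969231 (intermediates below are computed at full precision and shown rounded to 5 d.p.)
v1: (-5,2) → rotate → (-0.70770,-5.33846) → ×s → (-0.49008,-3.69688) → (-0.49,-3.70)
v2: (-3.5,0) → rotate → (0.86154,-3.39231) → ×s → (0.59661,-2.34917) → (0.60,-2.35)
v3: (-2,-1.5) → rotate → (1.94615,-1.56923) → ×s → (1.34771,-1.08669) → (1.35,-1.09)
v4: (1.5,-3) → rotate → (2.53846,2.19231) → ×s → (1.75789,1.51817) → (1.76,1.52)
v5: (-0.5,3) → rotate → (-2.78462,-1.22308) → ×s → (-1.92835,-0.84698) → (-1.93,-0.85)
v6: (-3,2.5) → rotate → (-1.68462,-3.52308) → ×s → (-1.16660,-2.43973) → (-1.17,-2.44)

Cross-section at z=6: (-0.49,-3.70) (0.60,-2.35) (1.35,-1.09) (1.76,1.52) (-1.93,-0.85) (-1.17,-2.44)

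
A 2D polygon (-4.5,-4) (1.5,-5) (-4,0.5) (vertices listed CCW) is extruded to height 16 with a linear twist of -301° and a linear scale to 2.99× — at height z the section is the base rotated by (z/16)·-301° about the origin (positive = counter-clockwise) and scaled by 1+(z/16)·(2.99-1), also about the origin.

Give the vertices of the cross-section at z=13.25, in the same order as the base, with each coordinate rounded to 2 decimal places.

t = z/height = 13.25/16 = 0.828125
s = 1 + (scale-1)·z/height = 1 + (2.99-1)·13.25/16 = 2.647969
θ = twist·z/height = -301°·13.25/16 = -249.2656° = -4.350506 rad
cos θ = -0.354036, sin θ = 0.935232 (intermediates below are computed at full precision and shown rounded to 5 d.p.)
v1: (-4.5,-4) → rotate → (5.33409,-2.79240) → ×s → (14.12450,-7.39419) → (14.12,-7.39)
v2: (1.5,-5) → rotate → (4.14510,3.17303) → ×s → (10.97611,8.40208) → (10.98,8.40)
v3: (-4,0.5) → rotate → (0.94853,-3.91795) → ×s → (2.51167,-10.37460) → (2.51,-10.37)

Cross-section at z=13.25: (14.12,-7.39) (10.98,8.40) (2.51,-10.37)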